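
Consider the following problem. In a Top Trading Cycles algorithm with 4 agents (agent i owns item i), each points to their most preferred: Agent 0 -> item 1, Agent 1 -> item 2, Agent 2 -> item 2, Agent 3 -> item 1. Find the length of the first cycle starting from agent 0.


Step 1: Trace the pointer graph from agent 0: 0 -> 1 -> 2 -> 2
Step 2: A cycle is detected when we revisit agent 2
Step 3: The cycle is: 2 -> 2
Step 4: Cycle length = 1

1


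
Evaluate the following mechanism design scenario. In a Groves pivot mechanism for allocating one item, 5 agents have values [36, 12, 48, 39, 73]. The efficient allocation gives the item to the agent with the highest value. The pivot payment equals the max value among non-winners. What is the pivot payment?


Step 1: The efficient winner is agent 4 with value 73
Step 2: Other agents' values: [36, 12, 48, 39]
Step 3: Pivot payment = max(others) = 48
Step 4: The winner pays 48

48


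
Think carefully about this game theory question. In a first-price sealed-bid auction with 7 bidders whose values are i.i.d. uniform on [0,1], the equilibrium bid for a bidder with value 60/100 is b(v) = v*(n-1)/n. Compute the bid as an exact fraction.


Step 1: The symmetric BNE bidding function is b(v) = v * (n-1) / n
Step 2: Substitute v = 3/5 and n = 7
Step 3: b = 3/5 * 6/7
Step 4: b = 18/35

18/35


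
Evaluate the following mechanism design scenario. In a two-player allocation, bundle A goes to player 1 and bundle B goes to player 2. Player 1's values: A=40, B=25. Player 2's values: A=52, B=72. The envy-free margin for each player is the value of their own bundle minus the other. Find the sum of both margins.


Step 1: Player 1's margin = v1(A) - v1(B) = 40 - 25 = 15
Step 2: Player 2's margin = v2(B) - v2(A) = 72 - 52 = 20
Step 3: Total margin = 15 + 20 = 35

35


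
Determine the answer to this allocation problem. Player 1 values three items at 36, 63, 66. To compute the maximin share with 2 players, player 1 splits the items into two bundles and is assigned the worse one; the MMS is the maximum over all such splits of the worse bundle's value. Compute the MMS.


Step 1: Item values = 36, 63, 66
Step 2: Enumerate all 2-bundle partitions and take the smaller bundle:
  Partition 1: {36} vs {63,66} -> bundles 36, 129; min = 36
  Partition 2: {63} vs {36,66} -> bundles 63, 102; min = 63
  Partition 3: {66} vs {36,63} -> bundles 66, 99; min = 66
Step 3: MMS = max(36, 63, 66) = 66

66


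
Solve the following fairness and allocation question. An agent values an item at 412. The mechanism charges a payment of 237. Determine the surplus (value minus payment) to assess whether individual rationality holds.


Step 1: Surplus = value - payment = 412 - 237 = 175
Step 2: IR is satisfied (surplus >= 0)

175


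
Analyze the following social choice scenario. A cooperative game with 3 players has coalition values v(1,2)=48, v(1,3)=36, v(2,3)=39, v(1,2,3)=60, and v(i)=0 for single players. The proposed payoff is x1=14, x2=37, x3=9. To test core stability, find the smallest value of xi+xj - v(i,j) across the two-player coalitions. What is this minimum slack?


Step 1: Slack for coalition (1,2): x1+x2 - v12 = 51 - 48 = 3
Step 2: Slack for coalition (1,3): x1+x3 - v13 = 23 - 36 = -13
Step 3: Slack for coalition (2,3): x2+x3 - v23 = 46 - 39 = 7
Step 4: Minimum slack = min(3, -13, 7) = -13, attained by (1,3); coalition (1,3) can block (slack < 0), so the allocation is not in the core

-13


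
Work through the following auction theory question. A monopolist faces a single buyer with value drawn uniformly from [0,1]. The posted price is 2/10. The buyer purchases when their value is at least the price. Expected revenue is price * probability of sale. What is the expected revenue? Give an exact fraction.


Step 1: Posted price r = 1/5, value support [0,1]
Step 2: P(v >= r) = (1 - 1/5)/1 = 4/5
Step 3: Expected revenue = r * P(v >= r) = 1/5 * 4/5
Step 4: Revenue = 4/25

4/25


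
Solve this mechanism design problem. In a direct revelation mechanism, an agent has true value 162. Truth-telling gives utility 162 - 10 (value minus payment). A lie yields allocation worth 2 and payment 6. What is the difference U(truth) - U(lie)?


Step 1: U(truth) = value - payment = 162 - 10 = 152
Step 2: U(lie) = allocation - payment = 2 - 6 = -4
Step 3: IC gap = 152 - (-4) = 156

156


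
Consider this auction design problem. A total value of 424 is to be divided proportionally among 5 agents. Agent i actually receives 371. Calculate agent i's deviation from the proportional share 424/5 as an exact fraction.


Step 1: Proportional share = 424/5
Step 2: Agent's actual allocation = 371
Step 3: Excess = 371 - 424/5 = 1431/5

1431/5


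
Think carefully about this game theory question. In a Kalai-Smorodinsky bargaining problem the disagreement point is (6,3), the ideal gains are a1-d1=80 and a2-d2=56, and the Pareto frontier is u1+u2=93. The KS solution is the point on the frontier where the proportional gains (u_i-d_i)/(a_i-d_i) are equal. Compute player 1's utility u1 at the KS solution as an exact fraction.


Step 1: At the KS point, (u1-d1)/r1 = (u2-d2)/r2 = t and u1+u2 = 93
Step 2: u1 = d1 + r1*t and u2 = d2 + r2*t, so (d1 + r1*t) + (d2 + r2*t) = 93
Step 3: t = (93 - 6 - 3)/(80 + 56) = 84/136 = 21/34
Step 4: u1 = d1 + r1*t = 6 + 80 * 21/34 = 942/17
Step 5: (Check: u2 = d2 + r2*t = 639/17; u1+u2 = 942/17 + 639/17 = 93, on the frontier.)

942/17


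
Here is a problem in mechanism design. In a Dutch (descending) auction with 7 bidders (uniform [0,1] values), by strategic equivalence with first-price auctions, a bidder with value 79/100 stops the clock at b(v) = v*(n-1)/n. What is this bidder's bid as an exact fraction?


Step 1: Dutch auctions are strategically equivalent to first-price auctions
Step 2: The equilibrium bid is b(v) = v*(n-1)/n
Step 3: b = 79/100 * 6/7
Step 4: b = 237/350

237/350


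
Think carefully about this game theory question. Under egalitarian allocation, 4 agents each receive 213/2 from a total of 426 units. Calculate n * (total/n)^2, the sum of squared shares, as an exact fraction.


Step 1: Each agent's share = 426/4 = 213/2
Step 2: Square of each share = (213/2)^2 = 45369/4
Step 3: Sum of squares = 4 * 45369/4 = 45369

45369


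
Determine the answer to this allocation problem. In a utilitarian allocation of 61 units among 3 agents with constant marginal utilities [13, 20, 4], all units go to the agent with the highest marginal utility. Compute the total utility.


Step 1: The marginal utilities are [13, 20, 4]
Step 2: The highest marginal utility is 20
Step 3: All 61 units go to that agent
Step 4: Total utility = 20 * 61 = 1220

1220


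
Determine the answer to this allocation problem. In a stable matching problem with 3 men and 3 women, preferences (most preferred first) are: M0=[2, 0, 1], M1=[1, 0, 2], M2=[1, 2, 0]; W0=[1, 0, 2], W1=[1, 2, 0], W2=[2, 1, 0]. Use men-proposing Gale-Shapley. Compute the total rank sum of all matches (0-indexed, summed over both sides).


Step 1: Run Gale-Shapley (men propose, women hold best offer):
  M0 proposes to W2; she accepts
  M1 proposes to W1; she accepts
  M2 proposes to W1; rejected
  M2 proposes to W2; she switches from M0
  M0 proposes to W0; she accepts
Step 2: Final matching: W0-M0, W1-M1, W2-M2
Step 3: 0-indexed ranks (man's rank of his match, then woman's): 1 + 1 + 0 + 0 + 1 + 0
Step 4: Total rank sum = 3

3


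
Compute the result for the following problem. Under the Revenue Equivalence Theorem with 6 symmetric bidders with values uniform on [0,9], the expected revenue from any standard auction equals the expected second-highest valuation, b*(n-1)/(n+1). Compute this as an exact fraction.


Step 1: By Revenue Equivalence, expected revenue = b*(n-1)/(n+1)
Step 2: Substituting n = 6, b = 9
Step 3: Revenue = 9*(6-1)/(6+1) = 9*5/7
Step 4: Revenue = 45/7

45/7


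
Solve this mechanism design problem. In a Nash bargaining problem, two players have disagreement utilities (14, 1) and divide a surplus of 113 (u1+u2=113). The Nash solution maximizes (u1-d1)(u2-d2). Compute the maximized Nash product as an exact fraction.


Step 1: The Nash solution splits surplus symmetrically above the disagreement point
Step 2: u1 = (total + d1 - d2)/2 = (113 + 14 - 1)/2 = 63
Step 3: u2 = (total - d1 + d2)/2 = (113 - 14 + 1)/2 = 50
Step 4: Nash product = (63 - 14) * (50 - 1)
Step 5: = 49 * 49 = 2401

2401


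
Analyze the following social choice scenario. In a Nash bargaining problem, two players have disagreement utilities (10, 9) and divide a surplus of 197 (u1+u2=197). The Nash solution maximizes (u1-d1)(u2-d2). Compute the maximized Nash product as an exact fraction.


Step 1: The Nash solution splits surplus symmetrically above the disagreement point
Step 2: u1 = (total + d1 - d2)/2 = (197 + 10 - 9)/2 = 99
Step 3: u2 = (total - d1 + d2)/2 = (197 - 10 + 9)/2 = 98
Step 4: Nash product = (99 - 10) * (98 - 9)
Step 5: = 89 * 89 = 7921

7921


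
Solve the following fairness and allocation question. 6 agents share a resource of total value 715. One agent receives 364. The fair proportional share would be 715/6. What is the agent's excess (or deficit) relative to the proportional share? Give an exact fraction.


Step 1: Proportional share = 715/6
Step 2: Agent's actual allocation = 364
Step 3: Excess = 364 - 715/6 = 1469/6

1469/6


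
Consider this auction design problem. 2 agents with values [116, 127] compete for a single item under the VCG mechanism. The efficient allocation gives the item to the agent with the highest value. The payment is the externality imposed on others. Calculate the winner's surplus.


Step 1: The winner is the agent with the highest value: agent 1 with value 127
Step 2: Values of other agents: [116]
Step 3: VCG payment = max of others' values = 116
Step 4: Surplus = 127 - 116 = 11

11


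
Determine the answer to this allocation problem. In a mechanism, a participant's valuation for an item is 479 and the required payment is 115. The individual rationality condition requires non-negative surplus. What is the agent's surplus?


Step 1: Surplus = value - payment = 479 - 115 = 364
Step 2: IR is satisfied (surplus >= 0)

364


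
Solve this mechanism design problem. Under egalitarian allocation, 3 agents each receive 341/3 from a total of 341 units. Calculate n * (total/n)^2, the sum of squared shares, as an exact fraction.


Step 1: Each agent's share = 341/3
Step 2: Square of each share = (341/3)^2 = 116281/9
Step 3: Sum of squares = 3 * 116281/9 = 116281/3

116281/3


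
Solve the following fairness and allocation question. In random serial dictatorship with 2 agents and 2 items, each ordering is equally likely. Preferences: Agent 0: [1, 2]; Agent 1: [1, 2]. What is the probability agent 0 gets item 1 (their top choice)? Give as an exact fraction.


Step 1: Agent 0 wants item 1
Step 2: There are 2 possible orderings of agents
Step 3: In 1 orderings, agent 0 gets item 1
Step 4: Probability = 1/2

1/2


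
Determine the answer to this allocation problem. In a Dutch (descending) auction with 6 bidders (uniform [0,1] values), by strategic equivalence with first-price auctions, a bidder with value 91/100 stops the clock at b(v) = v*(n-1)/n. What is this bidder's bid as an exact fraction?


Step 1: Dutch auctions are strategically equivalent to first-price auctions
Step 2: The equilibrium bid is b(v) = v*(n-1)/n
Step 3: b = 91/100 * 5/6
Step 4: b = 91/120

91/120


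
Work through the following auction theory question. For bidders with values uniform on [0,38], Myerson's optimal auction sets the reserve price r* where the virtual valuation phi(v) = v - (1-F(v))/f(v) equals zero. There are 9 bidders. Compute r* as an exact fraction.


Step 1: For U[0,38], F(v) = v/38 and f(v) = 1/38
Step 2: phi(v) = v - (1 - v/38)/(1/38) = v - (38 - v) = 2v - 38
Step 3: Set phi(r*) = 0: 2r* - 38 = 0
Step 4: r* = 38/2 = 19 (the number of bidders n = 9 does not enter)

19


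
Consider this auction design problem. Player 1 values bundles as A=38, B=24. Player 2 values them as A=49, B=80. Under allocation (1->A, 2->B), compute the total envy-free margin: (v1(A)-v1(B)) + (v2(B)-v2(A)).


Step 1: Player 1's margin = v1(A) - v1(B) = 38 - 24 = 14
Step 2: Player 2's margin = v2(B) - v2(A) = 80 - 49 = 31
Step 3: Total margin = 14 + 31 = 45

45


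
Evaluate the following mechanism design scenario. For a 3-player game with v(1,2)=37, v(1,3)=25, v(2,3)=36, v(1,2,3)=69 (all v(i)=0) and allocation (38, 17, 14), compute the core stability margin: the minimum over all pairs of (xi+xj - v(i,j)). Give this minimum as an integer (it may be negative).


Step 1: Slack for coalition (1,2): x1+x2 - v12 = 55 - 37 = 18
Step 2: Slack for coalition (1,3): x1+x3 - v13 = 52 - 25 = 27
Step 3: Slack for coalition (2,3): x2+x3 - v23 = 31 - 36 = -5
Step 4: Minimum slack = min(18, 27, -5) = -5, attained by (2,3); coalition (2,3) can block (slack < 0), so the allocation is not in the core

-5


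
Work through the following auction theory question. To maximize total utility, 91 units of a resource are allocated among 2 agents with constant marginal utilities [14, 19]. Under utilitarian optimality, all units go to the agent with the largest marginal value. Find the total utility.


Step 1: The marginal utilities are [14, 19]
Step 2: The highest marginal utility is 19
Step 3: All 91 units go to that agent
Step 4: Total utility = 19 * 91 = 1729

1729


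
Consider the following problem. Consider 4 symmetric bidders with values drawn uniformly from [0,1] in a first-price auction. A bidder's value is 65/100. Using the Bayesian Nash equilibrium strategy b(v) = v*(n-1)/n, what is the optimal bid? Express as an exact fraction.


Step 1: The symmetric BNE bidding function is b(v) = v * (n-1) / n
Step 2: Substitute v = 13/20 and n = 4
Step 3: b = 13/20 * 3/4
Step 4: b = 39/80

39/80


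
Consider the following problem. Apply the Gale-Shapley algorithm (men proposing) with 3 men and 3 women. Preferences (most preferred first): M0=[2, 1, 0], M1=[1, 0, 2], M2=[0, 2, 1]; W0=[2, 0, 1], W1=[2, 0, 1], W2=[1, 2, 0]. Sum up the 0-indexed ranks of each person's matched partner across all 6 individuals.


Step 1: Run Gale-Shapley (men propose, women hold best offer):
  M0 proposes to W2; she accepts
  M1 proposes to W1; she accepts
  M2 proposes to W0; she accepts
Step 2: Final matching: W0-M2, W1-M1, W2-M0
Step 3: 0-indexed ranks (man's rank of his match, then woman's): 0 + 0 + 0 + 2 + 0 + 2
Step 4: Total rank sum = 4

4


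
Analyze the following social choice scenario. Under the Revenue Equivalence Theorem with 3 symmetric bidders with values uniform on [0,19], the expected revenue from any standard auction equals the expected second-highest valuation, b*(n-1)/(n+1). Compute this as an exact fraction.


Step 1: By Revenue Equivalence, expected revenue = b*(n-1)/(n+1)
Step 2: Substituting n = 3, b = 19
Step 3: Revenue = 19*(3-1)/(3+1) = 19*2/4
Step 4: Revenue = 38/4 = 19/2

19/2


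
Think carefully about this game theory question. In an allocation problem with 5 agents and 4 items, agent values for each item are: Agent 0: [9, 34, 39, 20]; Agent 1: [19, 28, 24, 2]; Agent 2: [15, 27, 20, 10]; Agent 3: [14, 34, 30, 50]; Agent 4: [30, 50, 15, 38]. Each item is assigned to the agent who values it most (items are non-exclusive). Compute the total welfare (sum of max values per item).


Step 1: For each item, find the maximum value among all agents.
Step 2: Item 0 -> Agent 4 (value 30)
Step 3: Item 1 -> Agent 4 (value 50)
Step 4: Item 2 -> Agent 0 (value 39)
Step 5: Item 3 -> Agent 3 (value 50)
Step 6: Total welfare = 30 + 50 + 39 + 50 = 169

169


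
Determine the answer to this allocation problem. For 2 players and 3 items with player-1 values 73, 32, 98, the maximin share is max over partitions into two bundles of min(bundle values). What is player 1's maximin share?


Step 1: Item values = 73, 32, 98
Step 2: Enumerate all 2-bundle partitions and take the smaller bundle:
  Partition 1: {73} vs {32,98} -> bundles 73, 130; min = 73
  Partition 2: {32} vs {73,98} -> bundles 32, 171; min = 32
  Partition 3: {98} vs {73,32} -> bundles 98, 105; min = 98
Step 3: MMS = max(73, 32, 98) = 98

98


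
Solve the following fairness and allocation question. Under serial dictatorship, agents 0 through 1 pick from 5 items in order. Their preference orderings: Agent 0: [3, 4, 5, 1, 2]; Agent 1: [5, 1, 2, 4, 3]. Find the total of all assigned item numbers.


Step 1: Agent 0 picks item 3
Step 2: Agent 1 picks item 5
Step 3: Sum = 3 + 5 = 8

8


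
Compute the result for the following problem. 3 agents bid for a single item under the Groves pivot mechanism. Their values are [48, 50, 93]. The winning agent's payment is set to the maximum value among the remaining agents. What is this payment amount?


Step 1: The efficient winner is agent 2 with value 93
Step 2: Other agents' values: [48, 50]
Step 3: Pivot payment = max(others) = 50
Step 4: The winner pays 50

50


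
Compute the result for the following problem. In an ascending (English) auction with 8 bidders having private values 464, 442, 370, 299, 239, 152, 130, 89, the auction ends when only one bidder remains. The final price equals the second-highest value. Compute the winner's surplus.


Step 1: Identify the highest value: 464
Step 2: Identify the second-highest value: 442
Step 3: The final price = second-highest value = 442
Step 4: Surplus = 464 - 442 = 22

22


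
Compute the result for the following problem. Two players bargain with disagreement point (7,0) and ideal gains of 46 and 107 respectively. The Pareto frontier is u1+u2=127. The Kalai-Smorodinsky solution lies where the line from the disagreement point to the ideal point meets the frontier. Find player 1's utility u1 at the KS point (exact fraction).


Step 1: At the KS point, (u1-d1)/r1 = (u2-d2)/r2 = t and u1+u2 = 127
Step 2: u1 = d1 + r1*t and u2 = d2 + r2*t, so (d1 + r1*t) + (d2 + r2*t) = 127
Step 3: t = (127 - 7 - 0)/(46 + 107) = 120/153 = 40/51
Step 4: u1 = d1 + r1*t = 7 + 46 * 40/51 = 2197/51
Step 5: (Check: u2 = d2 + r2*t = 4280/51; u1+u2 = 2197/51 + 4280/51 = 127, on the frontier.)

2197/51


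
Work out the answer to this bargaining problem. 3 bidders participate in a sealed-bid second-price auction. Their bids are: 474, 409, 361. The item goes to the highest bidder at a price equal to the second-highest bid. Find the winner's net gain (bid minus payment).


Step 1: Sort bids in descending order: 474, 409, 361
Step 2: The winning bid is the highest: 474
Step 3: The payment equals the second-highest bid: 409
Step 4: Surplus = winner's bid - payment = 474 - 409 = 65

65


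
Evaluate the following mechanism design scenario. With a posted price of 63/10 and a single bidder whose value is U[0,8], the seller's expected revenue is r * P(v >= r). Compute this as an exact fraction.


Step 1: Posted price r = 63/10, value support [0,8]
Step 2: P(v >= r) = (8 - 63/10)/8 = 17/80
Step 3: Expected revenue = r * P(v >= r) = 63/10 * 17/80
Step 4: Revenue = 1071/800

1071/800


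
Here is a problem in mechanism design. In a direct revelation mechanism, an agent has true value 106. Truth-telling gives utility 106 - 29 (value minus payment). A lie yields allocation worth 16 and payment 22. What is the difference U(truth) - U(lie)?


Step 1: U(truth) = value - payment = 106 - 29 = 77
Step 2: U(lie) = allocation - payment = 16 - 22 = -6
Step 3: IC gap = 77 - (-6) = 83

83


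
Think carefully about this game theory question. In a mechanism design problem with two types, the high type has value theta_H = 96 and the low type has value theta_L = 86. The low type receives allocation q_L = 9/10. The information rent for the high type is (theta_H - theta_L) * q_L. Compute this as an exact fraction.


Step 1: theta_H - theta_L = 96 - 86 = 10
Step 2: Information rent = (theta_H - theta_L) * q_L
Step 3: = 10 * 9/10
Step 4: = 9

9


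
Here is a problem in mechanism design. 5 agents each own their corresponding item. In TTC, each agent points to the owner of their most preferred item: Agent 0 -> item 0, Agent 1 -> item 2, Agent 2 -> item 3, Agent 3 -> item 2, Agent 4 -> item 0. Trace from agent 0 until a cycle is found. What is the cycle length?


Step 1: Trace the pointer graph from agent 0: 0 -> 0
Step 2: A cycle is detected when we revisit agent 0
Step 3: The cycle is: 0 -> 0
Step 4: Cycle length = 1

1


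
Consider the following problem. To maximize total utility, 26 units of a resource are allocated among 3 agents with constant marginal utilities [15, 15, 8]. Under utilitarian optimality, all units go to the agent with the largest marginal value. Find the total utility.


Step 1: The marginal utilities are [15, 15, 8]
Step 2: The highest marginal utility is 15
Step 3: All 26 units go to that agent
Step 4: Total utility = 15 * 26 = 390

390


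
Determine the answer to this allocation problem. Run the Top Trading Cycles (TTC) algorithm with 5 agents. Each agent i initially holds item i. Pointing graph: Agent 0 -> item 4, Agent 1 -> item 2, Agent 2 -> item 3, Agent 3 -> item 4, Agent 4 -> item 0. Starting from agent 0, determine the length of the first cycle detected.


Step 1: Trace the pointer graph from agent 0: 0 -> 4 -> 0
Step 2: A cycle is detected when we revisit agent 0
Step 3: The cycle is: 0 -> 4 -> 0
Step 4: Cycle length = 2

2


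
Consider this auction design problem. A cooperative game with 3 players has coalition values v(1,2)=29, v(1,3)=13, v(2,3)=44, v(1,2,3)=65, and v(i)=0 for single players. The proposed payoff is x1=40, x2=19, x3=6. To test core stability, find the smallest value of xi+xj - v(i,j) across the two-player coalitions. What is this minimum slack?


Step 1: Slack for coalition (1,2): x1+x2 - v12 = 59 - 29 = 30
Step 2: Slack for coalition (1,3): x1+x3 - v13 = 46 - 13 = 33
Step 3: Slack for coalition (2,3): x2+x3 - v23 = 25 - 44 = -19
Step 4: Minimum slack = min(30, 33, -19) = -19, attained by (2,3); coalition (2,3) can block (slack < 0), so the allocation is not in the core

-19


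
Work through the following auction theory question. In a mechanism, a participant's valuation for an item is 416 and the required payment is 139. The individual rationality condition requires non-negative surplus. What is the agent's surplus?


Step 1: Surplus = value - payment = 416 - 139 = 277
Step 2: IR is satisfied (surplus >= 0)

277


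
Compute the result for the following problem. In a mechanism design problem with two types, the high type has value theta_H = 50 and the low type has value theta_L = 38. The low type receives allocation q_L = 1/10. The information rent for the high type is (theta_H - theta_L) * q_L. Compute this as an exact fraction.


Step 1: theta_H - theta_L = 50 - 38 = 12
Step 2: Information rent = (theta_H - theta_L) * q_L
Step 3: = 12 * 1/10
Step 4: = 6/5

6/5


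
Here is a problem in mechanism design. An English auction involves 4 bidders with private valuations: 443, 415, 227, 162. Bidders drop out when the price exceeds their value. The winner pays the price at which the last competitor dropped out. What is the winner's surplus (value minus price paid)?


Step 1: Identify the highest value: 443
Step 2: Identify the second-highest value: 415
Step 3: The final price = second-highest value = 415
Step 4: Surplus = 443 - 415 = 28

28


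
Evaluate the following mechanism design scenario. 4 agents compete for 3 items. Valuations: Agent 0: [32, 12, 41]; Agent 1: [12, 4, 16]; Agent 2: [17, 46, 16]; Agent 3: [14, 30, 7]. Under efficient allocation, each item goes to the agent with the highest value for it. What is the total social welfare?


Step 1: For each item, find the maximum value among all agents.
Step 2: Item 0 -> Agent 0 (value 32)
Step 3: Item 1 -> Agent 2 (value 46)
Step 4: Item 2 -> Agent 0 (value 41)
Step 5: Total welfare = 32 + 46 + 41 = 119

119


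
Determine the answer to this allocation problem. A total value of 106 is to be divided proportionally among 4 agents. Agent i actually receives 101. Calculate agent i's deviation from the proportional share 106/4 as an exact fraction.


Step 1: Proportional share = 106/4 = 53/2
Step 2: Agent's actual allocation = 101
Step 3: Excess = 101 - 53/2 = 149/2

149/2


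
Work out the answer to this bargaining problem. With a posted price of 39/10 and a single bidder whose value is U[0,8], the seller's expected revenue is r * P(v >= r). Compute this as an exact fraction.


Step 1: Posted price r = 39/10, value support [0,8]
Step 2: P(v >= r) = (8 - 39/10)/8 = 41/80
Step 3: Expected revenue = r * P(v >= r) = 39/10 * 41/80
Step 4: Revenue = 1599/800

1599/800


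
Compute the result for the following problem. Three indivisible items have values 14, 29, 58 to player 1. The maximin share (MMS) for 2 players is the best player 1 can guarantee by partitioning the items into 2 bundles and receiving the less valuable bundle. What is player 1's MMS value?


Step 1: Item values = 14, 29, 58
Step 2: Enumerate all 2-bundle partitions and take the smaller bundle:
  Partition 1: {14} vs {29,58} -> bundles 14, 87; min = 14
  Partition 2: {29} vs {14,58} -> bundles 29, 72; min = 29
  Partition 3: {58} vs {14,29} -> bundles 58, 43; min = 43
Step 3: MMS = max(14, 29, 43) = 43

43


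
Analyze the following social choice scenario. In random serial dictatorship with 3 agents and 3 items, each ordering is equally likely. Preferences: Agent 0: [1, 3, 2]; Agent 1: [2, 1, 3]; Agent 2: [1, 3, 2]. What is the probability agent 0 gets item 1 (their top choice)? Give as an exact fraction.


Step 1: Agent 0 wants item 1
Step 2: There are 6 possible orderings of agents
Step 3: In 3 orderings, agent 0 gets item 1
Step 4: Probability = 3/6 = 1/2

1/2


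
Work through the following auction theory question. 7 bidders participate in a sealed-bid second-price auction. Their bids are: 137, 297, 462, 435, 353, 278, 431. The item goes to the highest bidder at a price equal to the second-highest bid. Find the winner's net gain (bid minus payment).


Step 1: Sort bids in descending order: 462, 435, 431, 353, 297, 278, 137
Step 2: The winning bid is the highest: 462
Step 3: The payment equals the second-highest bid: 435
Step 4: Surplus = winner's bid - payment = 462 - 435 = 27

27


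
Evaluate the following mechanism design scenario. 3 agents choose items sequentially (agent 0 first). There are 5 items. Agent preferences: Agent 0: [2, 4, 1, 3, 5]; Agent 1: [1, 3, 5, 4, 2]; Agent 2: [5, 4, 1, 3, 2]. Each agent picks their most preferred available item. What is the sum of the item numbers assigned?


Step 1: Agent 0 picks item 2
Step 2: Agent 1 picks item 1
Step 3: Agent 2 picks item 5
Step 4: Sum = 2 + 1 + 5 = 8

8


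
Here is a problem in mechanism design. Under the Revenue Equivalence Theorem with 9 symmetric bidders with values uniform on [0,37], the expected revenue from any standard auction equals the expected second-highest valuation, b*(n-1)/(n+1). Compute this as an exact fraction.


Step 1: By Revenue Equivalence, expected revenue = b*(n-1)/(n+1)
Step 2: Substituting n = 9, b = 37
Step 3: Revenue = 37*(9-1)/(9+1) = 37*8/10
Step 4: Revenue = 296/10 = 148/5

148/5


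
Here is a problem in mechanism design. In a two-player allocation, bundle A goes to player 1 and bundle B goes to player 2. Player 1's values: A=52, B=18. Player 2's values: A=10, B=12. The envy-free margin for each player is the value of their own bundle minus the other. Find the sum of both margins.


Step 1: Player 1's margin = v1(A) - v1(B) = 52 - 18 = 34
Step 2: Player 2's margin = v2(B) - v2(A) = 12 - 10 = 2
Step 3: Total margin = 34 + 2 = 36

36


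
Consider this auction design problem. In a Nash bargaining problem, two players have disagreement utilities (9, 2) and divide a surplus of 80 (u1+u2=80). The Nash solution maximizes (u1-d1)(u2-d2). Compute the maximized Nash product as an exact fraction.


Step 1: The Nash solution splits surplus symmetrically above the disagreement point
Step 2: u1 = (total + d1 - d2)/2 = (80 + 9 - 2)/2 = 87/2
Step 3: u2 = (total - d1 + d2)/2 = (80 - 9 + 2)/2 = 73/2
Step 4: Nash product = (87/2 - 9) * (73/2 - 2)
Step 5: = 69/2 * 69/2 = 4761/4

4761/4


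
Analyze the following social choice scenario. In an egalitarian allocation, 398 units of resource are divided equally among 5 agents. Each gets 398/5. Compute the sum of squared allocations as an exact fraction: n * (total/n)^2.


Step 1: Each agent's share = 398/5
Step 2: Square of each share = (398/5)^2 = 158404/25
Step 3: Sum of squares = 5 * 158404/25 = 158404/5

158404/5


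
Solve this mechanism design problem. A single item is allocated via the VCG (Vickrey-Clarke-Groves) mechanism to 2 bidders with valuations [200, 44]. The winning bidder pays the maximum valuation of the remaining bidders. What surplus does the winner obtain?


Step 1: The winner is the agent with the highest value: agent 0 with value 200
Step 2: Values of other agents: [44]
Step 3: VCG payment = max of others' values = 44
Step 4: Surplus = 200 - 44 = 156

156


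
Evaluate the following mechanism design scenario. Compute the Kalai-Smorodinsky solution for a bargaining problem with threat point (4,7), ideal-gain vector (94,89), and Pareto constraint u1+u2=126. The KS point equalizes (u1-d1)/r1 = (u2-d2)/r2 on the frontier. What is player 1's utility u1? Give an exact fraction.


Step 1: At the KS point, (u1-d1)/r1 = (u2-d2)/r2 = t and u1+u2 = 126
Step 2: u1 = d1 + r1*t and u2 = d2 + r2*t, so (d1 + r1*t) + (d2 + r2*t) = 126
Step 3: t = (126 - 4 - 7)/(94 + 89) = 115/183
Step 4: u1 = d1 + r1*t = 4 + 94 * 115/183 = 11542/183
Step 5: (Check: u2 = d2 + r2*t = 11516/183; u1+u2 = 11542/183 + 11516/183 = 126, on the frontier.)

11542/183


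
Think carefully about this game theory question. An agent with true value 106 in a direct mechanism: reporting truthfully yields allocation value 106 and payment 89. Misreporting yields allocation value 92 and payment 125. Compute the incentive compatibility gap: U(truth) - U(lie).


Step 1: U(truth) = value - payment = 106 - 89 = 17
Step 2: U(lie) = allocation - payment = 92 - 125 = -33
Step 3: IC gap = 17 - (-33) = 50

50


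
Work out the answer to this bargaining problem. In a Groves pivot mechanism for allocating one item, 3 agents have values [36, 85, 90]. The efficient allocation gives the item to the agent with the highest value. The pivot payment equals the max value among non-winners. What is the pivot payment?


Step 1: The efficient winner is agent 2 with value 90
Step 2: Other agents' values: [36, 85]
Step 3: Pivot payment = max(others) = 85
Step 4: The winner pays 85

85


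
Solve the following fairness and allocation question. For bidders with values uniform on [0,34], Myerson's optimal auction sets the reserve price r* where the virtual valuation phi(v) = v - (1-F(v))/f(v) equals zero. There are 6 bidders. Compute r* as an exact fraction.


Step 1: For U[0,34], F(v) = v/34 and f(v) = 1/34
Step 2: phi(v) = v - (1 - v/34)/(1/34) = v - (34 - v) = 2v - 34
Step 3: Set phi(r*) = 0: 2r* - 34 = 0
Step 4: r* = 34/2 = 17 (the number of bidders n = 6 does not enter)

17


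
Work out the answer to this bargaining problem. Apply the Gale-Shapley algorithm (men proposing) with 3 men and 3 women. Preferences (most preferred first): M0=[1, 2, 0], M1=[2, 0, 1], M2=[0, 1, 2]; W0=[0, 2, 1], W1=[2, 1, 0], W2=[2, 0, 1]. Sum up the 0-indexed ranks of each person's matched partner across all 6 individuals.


Step 1: Run Gale-Shapley (men propose, women hold best offer):
  M0 proposes to W1; she accepts
  M1 proposes to W2; she accepts
  M2 proposes to W0; she accepts
Step 2: Final matching: W0-M2, W1-M0, W2-M1
Step 3: 0-indexed ranks (man's rank of his match, then woman's): 0 + 1 + 0 + 2 + 0 + 2
Step 4: Total rank sum = 5

5


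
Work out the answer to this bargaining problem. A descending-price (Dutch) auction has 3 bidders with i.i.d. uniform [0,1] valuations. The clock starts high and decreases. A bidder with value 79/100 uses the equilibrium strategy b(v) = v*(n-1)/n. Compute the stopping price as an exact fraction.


Step 1: Dutch auctions are strategically equivalent to first-price auctions
Step 2: The equilibrium bid is b(v) = v*(n-1)/n
Step 3: b = 79/100 * 2/3
Step 4: b = 79/150

79/150


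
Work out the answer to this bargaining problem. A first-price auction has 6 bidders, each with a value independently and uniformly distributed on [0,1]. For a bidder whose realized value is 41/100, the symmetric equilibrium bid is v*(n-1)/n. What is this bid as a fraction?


Step 1: The symmetric BNE bidding function is b(v) = v * (n-1) / n
Step 2: Substitute v = 41/100 and n = 6
Step 3: b = 41/100 * 5/6
Step 4: b = 41/120

41/120


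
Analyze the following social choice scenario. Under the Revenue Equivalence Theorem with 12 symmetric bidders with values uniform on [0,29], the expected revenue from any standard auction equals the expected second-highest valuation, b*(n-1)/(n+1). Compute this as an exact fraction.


Step 1: By Revenue Equivalence, expected revenue = b*(n-1)/(n+1)
Step 2: Substituting n = 12, b = 29
Step 3: Revenue = 29*(12-1)/(12+1) = 29*11/13
Step 4: Revenue = 319/13

319/13


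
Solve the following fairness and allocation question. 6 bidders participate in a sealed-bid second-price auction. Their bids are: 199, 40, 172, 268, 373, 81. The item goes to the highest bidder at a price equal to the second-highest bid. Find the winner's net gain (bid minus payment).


Step 1: Sort bids in descending order: 373, 268, 199, 172, 81, 40
Step 2: The winning bid is the highest: 373
Step 3: The payment equals the second-highest bid: 268
Step 4: Surplus = winner's bid - payment = 373 - 268 = 105

105


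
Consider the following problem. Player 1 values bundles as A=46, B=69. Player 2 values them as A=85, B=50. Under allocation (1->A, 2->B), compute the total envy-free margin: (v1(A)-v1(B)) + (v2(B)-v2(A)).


Step 1: Player 1's margin = v1(A) - v1(B) = 46 - 69 = -23
Step 2: Player 2's margin = v2(B) - v2(A) = 50 - 85 = -35
Step 3: Total margin = -23 + -35 = -58

-58


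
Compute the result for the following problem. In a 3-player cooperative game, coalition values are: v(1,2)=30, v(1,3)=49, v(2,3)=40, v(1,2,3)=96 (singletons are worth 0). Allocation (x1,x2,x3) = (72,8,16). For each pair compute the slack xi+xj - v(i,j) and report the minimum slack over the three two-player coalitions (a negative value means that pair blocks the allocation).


Step 1: Slack for coalition (1,2): x1+x2 - v12 = 80 - 30 = 50
Step 2: Slack for coalition (1,3): x1+x3 - v13 = 88 - 49 = 39
Step 3: Slack for coalition (2,3): x2+x3 - v23 = 24 - 40 = -16
Step 4: Minimum slack = min(50, 39, -16) = -16, attained by (2,3); coalition (2,3) can block (slack < 0), so the allocation is not in the core

-16


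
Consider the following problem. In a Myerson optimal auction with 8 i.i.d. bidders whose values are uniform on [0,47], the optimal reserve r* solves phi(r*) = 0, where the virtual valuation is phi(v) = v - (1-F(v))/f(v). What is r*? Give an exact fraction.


Step 1: For U[0,47], F(v) = v/47 and f(v) = 1/47
Step 2: phi(v) = v - (1 - v/47)/(1/47) = v - (47 - v) = 2v - 47
Step 3: Set phi(r*) = 0: 2r* - 47 = 0
Step 4: r* = 47/2 (the number of bidders n = 8 does not enter)

47/2


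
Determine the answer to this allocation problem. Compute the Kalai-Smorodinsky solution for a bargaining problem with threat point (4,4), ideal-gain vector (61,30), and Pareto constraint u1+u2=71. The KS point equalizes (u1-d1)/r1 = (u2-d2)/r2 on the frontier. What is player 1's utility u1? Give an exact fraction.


Step 1: At the KS point, (u1-d1)/r1 = (u2-d2)/r2 = t and u1+u2 = 71
Step 2: u1 = d1 + r1*t and u2 = d2 + r2*t, so (d1 + r1*t) + (d2 + r2*t) = 71
Step 3: t = (71 - 4 - 4)/(61 + 30) = 63/91 = 9/13
Step 4: u1 = d1 + r1*t = 4 + 61 * 9/13 = 601/13
Step 5: (Check: u2 = d2 + r2*t = 322/13; u1+u2 = 601/13 + 322/13 = 71, on the frontier.)

601/13


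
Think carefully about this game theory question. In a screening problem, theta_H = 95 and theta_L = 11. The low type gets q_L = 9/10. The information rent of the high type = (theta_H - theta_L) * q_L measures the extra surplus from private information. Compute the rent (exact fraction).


Step 1: theta_H - theta_L = 95 - 11 = 84
Step 2: Information rent = (theta_H - theta_L) * q_L
Step 3: = 84 * 9/10
Step 4: = 378/5

378/5


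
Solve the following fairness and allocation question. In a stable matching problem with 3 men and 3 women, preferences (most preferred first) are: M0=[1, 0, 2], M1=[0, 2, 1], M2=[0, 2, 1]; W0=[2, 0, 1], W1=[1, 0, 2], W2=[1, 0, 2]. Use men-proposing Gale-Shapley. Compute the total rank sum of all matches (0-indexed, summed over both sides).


Step 1: Run Gale-Shapley (men propose, women hold best offer):
  M0 proposes to W1; she accepts
  M1 proposes to W0; she accepts
  M2 proposes to W0; she switches from M1
  M1 proposes to W2; she accepts
Step 2: Final matching: W0-M2, W1-M0, W2-M1
Step 3: 0-indexed ranks (man's rank of his match, then woman's): 0 + 0 + 0 + 1 + 1 + 0
Step 4: Total rank sum = 2

2


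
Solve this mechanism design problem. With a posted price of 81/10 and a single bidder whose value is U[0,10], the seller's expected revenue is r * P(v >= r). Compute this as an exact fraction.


Step 1: Posted price r = 81/10, value support [0,10]
Step 2: P(v >= r) = (10 - 81/10)/10 = 19/100
Step 3: Expected revenue = r * P(v >= r) = 81/10 * 19/100
Step 4: Revenue = 1539/1000

1539/1000


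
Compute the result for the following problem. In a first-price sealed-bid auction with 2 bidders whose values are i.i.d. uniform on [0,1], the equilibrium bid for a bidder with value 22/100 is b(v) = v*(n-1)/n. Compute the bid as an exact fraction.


Step 1: The symmetric BNE bidding function is b(v) = v * (n-1) / n
Step 2: Substitute v = 11/50 and n = 2
Step 3: b = 11/50 * 1/2
Step 4: b = 11/100

11/100


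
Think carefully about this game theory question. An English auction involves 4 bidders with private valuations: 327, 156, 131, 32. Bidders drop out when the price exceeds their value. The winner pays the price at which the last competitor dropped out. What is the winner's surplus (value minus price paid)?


Step 1: Identify the highest value: 327
Step 2: Identify the second-highest value: 156
Step 3: The final price = second-highest value = 156
Step 4: Surplus = 327 - 156 = 171

171


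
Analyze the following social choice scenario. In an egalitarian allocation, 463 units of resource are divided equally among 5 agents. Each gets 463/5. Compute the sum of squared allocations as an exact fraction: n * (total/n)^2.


Step 1: Each agent's share = 463/5
Step 2: Square of each share = (463/5)^2 = 214369/25
Step 3: Sum of squares = 5 * 214369/25 = 214369/5

214369/5


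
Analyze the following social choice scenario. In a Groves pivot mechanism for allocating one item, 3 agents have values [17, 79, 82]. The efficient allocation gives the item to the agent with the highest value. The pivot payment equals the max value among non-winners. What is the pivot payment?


Step 1: The efficient winner is agent 2 with value 82
Step 2: Other agents' values: [17, 79]
Step 3: Pivot payment = max(others) = 79
Step 4: The winner pays 79

79


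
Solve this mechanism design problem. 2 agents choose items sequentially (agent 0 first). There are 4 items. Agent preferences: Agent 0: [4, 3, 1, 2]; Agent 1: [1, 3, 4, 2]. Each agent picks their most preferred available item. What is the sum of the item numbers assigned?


Step 1: Agent 0 picks item 4
Step 2: Agent 1 picks item 1
Step 3: Sum = 4 + 1 = 5

5


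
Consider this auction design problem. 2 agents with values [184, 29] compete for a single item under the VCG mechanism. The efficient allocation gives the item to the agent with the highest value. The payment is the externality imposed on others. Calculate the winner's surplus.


Step 1: The winner is the agent with the highest value: agent 0 with value 184
Step 2: Values of other agents: [29]
Step 3: VCG payment = max of others' values = 29
Step 4: Surplus = 184 - 29 = 155

155
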